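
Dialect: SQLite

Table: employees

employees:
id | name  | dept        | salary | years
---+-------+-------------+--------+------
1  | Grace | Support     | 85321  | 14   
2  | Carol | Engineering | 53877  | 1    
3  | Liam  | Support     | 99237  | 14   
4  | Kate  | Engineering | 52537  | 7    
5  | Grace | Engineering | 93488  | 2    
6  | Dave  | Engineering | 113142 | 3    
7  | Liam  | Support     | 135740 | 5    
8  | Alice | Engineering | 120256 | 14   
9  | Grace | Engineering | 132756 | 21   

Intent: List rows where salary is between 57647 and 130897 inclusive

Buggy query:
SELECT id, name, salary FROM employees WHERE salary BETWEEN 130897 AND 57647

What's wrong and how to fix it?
Bug: BETWEEN expects the lower bound first; with 130897 AND 57647 the range is empty

Fix: Swap the bounds so the smaller value comes first

Corrected query:
SELECT id, name, salary FROM employees WHERE salary BETWEEN 57647 AND 130897

Result:
id | name  | salary
---+-------+-------
1  | Grace | 85321 
3  | Liam  | 99237 
5  | Grace | 93488 
6  | Dave  | 113142
8  | Alice | 120256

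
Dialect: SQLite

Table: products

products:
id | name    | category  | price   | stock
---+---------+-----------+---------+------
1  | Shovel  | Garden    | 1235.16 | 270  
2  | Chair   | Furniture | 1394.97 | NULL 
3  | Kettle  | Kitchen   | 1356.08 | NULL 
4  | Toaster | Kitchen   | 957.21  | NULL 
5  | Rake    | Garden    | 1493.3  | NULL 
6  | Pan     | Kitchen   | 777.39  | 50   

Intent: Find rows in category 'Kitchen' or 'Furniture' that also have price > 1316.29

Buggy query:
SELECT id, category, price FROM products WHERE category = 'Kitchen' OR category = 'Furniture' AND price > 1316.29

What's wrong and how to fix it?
Bug: Without parentheses, AND is evaluated before OR, so the price filter only applies to the 'Furniture' branch

Fix: Group the OR with parentheses (or use IN), then AND the threshold

Corrected query:
SELECT id, category, price FROM products WHERE (category = 'Kitchen' OR category = 'Furniture') AND price > 1316.29

Result:
id | category  | price  
---+-----------+--------
2  | Furniture | 1394.97
3  | Kitchen   | 1356.08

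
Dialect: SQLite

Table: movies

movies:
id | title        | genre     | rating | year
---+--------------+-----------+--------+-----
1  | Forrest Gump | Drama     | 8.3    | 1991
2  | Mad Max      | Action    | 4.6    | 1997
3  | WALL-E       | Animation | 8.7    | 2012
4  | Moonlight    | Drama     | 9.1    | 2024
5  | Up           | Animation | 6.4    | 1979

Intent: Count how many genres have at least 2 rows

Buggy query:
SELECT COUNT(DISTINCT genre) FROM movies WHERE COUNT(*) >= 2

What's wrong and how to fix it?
Bug: WHERE filters individual rows, not groups, so a group-level COUNT is invalid there

Fix: Group first with HAVING COUNT(*) >= 2, then COUNT the resulting groups

Corrected query:
SELECT COUNT(*) FROM (SELECT genre FROM movies GROUP BY genre HAVING COUNT(*) >= 2)

Result:
COUNT(*)
--------
2       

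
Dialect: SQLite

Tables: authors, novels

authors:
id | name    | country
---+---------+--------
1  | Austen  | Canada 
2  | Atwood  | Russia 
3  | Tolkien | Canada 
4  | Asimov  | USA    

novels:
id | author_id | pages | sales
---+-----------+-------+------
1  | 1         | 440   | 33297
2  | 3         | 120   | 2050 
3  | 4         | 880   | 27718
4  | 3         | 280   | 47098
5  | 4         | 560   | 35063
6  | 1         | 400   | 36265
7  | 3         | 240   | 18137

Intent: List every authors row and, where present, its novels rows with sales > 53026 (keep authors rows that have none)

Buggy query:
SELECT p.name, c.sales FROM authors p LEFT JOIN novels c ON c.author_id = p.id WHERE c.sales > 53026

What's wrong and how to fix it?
Bug: A WHERE condition on the right-hand table after LEFT JOIN drops unmatched parents

Fix: Put 'c.sales > 53026' in the JOIN's ON clause instead of WHERE

Corrected query:
SELECT p.name, c.sales FROM authors p LEFT JOIN novels c ON c.author_id = p.id AND c.sales > 53026

Result:
name    | sales
--------+------
Austen  | NULL 
Atwood  | NULL 
Tolkien | NULL 
Asimov  | NULL 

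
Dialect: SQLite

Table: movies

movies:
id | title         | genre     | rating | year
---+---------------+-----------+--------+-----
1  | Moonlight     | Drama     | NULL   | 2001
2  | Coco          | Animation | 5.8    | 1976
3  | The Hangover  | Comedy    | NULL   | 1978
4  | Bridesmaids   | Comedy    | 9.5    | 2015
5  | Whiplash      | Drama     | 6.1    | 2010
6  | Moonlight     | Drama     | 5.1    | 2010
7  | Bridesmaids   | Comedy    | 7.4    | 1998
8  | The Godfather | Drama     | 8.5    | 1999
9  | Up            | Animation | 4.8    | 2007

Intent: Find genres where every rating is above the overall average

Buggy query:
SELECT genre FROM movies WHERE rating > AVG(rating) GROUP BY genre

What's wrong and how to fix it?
Bug: WHERE evaluates per row before aggregation, so AVG() is unavailable

Fix: Compute the overall average in a scalar subquery and compare each group's MIN against it in HAVING

Corrected query:
SELECT genre FROM movies GROUP BY genre HAVING MIN(rating) > (SELECT AVG(rating) FROM movies)

Result:
genre 
------
Comedy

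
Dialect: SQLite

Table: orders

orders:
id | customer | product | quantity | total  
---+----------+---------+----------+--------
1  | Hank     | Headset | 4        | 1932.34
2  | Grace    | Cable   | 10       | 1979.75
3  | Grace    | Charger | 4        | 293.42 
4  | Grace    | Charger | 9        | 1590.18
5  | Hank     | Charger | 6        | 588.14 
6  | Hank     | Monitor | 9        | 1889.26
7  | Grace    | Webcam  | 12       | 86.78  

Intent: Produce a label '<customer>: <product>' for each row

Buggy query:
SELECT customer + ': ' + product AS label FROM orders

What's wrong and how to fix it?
Bug: '+' is numeric addition; on text columns SQLite converts them to 0 instead of concatenating

Fix: Replace + with || to concatenate text

Corrected query:
SELECT customer || ': ' || product AS label FROM orders

Result:
label         
--------------
Hank: Headset 
Grace: Cable  
Grace: Charger
Grace: Charger
Hank: Charger 
Hank: Monitor 
Grace: Webcam 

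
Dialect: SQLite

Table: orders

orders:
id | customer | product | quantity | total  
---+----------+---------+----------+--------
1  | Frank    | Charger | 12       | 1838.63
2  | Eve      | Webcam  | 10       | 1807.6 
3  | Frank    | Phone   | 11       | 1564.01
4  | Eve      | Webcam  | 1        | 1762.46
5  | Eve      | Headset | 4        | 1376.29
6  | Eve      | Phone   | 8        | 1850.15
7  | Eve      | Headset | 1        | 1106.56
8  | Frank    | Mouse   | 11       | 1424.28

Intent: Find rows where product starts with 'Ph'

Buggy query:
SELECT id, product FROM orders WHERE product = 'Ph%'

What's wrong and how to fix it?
Bug: Wildcards only work with LIKE; '=' treats '%' as a literal character

Fix: Replace '=' with LIKE so 'Ph%' is treated as a pattern

Corrected query:
SELECT id, product FROM orders WHERE product LIKE 'Ph%'

Result:
id | product
---+--------
3  | Phone  
6  | Phone  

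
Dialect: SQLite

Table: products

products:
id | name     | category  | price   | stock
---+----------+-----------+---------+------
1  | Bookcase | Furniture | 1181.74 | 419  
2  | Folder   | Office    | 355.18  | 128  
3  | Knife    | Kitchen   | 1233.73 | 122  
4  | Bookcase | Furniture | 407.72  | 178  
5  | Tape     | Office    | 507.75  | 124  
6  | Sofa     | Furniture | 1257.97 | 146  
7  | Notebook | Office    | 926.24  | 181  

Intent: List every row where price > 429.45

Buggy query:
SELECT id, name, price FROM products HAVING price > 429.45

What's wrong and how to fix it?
Bug: This is a non-aggregate query (no GROUP BY, no aggregates), so in SQLite the HAVING clause is invalid here; a row-level condition belongs in WHERE

Fix: Use WHERE for row-level filtering

Corrected query:
SELECT id, name, price FROM products WHERE price > 429.45

Result:
id | name     | price  
---+----------+--------
1  | Bookcase | 1181.74
3  | Knife    | 1233.73
5  | Tape     | 507.75 
6  | Sofa     | 1257.97
7  | Notebook | 926.24 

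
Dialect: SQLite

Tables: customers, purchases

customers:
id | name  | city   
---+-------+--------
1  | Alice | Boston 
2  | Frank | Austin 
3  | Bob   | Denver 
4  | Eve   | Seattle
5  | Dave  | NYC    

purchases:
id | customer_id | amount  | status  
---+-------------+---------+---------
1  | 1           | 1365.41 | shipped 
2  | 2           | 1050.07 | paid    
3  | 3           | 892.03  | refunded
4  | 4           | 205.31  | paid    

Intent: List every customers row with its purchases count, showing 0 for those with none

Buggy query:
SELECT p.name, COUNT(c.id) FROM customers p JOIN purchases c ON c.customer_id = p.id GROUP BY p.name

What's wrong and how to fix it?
Bug: An inner join excludes parents with zero children

Fix: Use LEFT JOIN so parents without children still appear (COUNT(c.id) gives 0)

Corrected query:
SELECT p.name, COUNT(c.id) FROM customers p LEFT JOIN purchases c ON c.customer_id = p.id GROUP BY p.name

Result:
name  | COUNT(c.id)
------+------------
Alice | 1          
Bob   | 1          
Dave  | 0          
Eve   | 1          
Frank | 1          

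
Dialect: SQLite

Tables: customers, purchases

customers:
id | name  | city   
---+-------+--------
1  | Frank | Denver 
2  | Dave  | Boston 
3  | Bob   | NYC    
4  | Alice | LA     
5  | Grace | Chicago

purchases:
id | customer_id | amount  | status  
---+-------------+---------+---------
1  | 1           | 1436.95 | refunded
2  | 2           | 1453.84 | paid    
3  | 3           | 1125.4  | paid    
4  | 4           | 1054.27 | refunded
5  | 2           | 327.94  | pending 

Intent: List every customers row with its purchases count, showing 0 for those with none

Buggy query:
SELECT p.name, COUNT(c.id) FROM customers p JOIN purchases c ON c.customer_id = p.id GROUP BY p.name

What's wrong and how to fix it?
Bug: An inner join excludes parents with zero children

Fix: Switch to LEFT JOIN to retain unmatched parent rows

Corrected query:
SELECT p.name, COUNT(c.id) FROM customers p LEFT JOIN purchases c ON c.customer_id = p.id GROUP BY p.name

Result:
name  | COUNT(c.id)
------+------------
Alice | 1          
Bob   | 1          
Dave  | 2          
Frank | 1          
Grace | 0          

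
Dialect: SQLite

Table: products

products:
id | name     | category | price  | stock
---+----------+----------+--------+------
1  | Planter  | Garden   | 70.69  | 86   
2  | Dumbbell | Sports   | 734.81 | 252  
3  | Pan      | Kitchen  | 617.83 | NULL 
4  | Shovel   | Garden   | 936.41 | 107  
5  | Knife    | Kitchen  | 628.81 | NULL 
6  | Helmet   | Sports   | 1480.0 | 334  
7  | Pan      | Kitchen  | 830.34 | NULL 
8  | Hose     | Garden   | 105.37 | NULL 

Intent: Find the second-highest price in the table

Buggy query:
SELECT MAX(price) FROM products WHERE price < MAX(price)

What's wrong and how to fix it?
Bug: MAX(price) on the right of the comparison is an aggregate-in-WHERE error

Fix: Put the inner MAX in a scalar subquery

Corrected query:
SELECT MAX(price) FROM products WHERE price < (SELECT MAX(price) FROM products)

Result:
MAX(price)
----------
936.41    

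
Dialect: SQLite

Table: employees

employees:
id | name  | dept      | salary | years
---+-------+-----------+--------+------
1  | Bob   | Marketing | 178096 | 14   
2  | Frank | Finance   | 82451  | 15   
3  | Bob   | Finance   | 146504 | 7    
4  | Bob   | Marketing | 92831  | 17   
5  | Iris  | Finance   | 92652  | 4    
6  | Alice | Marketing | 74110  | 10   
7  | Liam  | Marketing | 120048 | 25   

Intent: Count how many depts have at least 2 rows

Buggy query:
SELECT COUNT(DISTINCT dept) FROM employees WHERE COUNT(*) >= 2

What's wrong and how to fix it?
Bug: WHERE filters individual rows, not groups, so a group-level COUNT is invalid there

Fix: Group first with HAVING COUNT(*) >= 2, then COUNT the resulting groups

Corrected query:
SELECT COUNT(*) FROM (SELECT dept FROM employees GROUP BY dept HAVING COUNT(*) >= 2)

Result:
COUNT(*)
--------
2       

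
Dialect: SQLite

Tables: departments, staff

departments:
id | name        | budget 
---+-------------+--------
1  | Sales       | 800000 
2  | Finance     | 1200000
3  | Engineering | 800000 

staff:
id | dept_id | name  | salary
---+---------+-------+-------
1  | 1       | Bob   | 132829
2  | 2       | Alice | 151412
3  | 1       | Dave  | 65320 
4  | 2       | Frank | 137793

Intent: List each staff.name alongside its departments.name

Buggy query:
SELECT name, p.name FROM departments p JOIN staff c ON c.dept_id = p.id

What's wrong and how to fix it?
Bug: 'name' exists in both joined tables, so the database can't tell which one is meant

Fix: Prefix ambiguous columns with the table alias

Corrected query:
SELECT c.name, p.name FROM departments p JOIN staff c ON c.dept_id = p.id

Result:
name  | name   
------+--------
Bob   | Sales  
Alice | Finance
Dave  | Sales  
Frank | Finance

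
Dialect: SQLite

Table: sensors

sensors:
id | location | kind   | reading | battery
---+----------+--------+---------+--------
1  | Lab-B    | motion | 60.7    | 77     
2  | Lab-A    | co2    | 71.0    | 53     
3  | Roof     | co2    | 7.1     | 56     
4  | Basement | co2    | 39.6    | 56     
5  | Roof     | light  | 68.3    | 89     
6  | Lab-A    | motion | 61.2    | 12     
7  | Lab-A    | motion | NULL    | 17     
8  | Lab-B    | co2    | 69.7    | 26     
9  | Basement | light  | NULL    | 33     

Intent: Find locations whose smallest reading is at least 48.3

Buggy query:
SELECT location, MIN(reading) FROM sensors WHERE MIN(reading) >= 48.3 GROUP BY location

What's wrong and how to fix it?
Bug: MIN() in WHERE is a misuse of aggregate

Fix: Use HAVING for the per-group MIN condition

Corrected query:
SELECT location, MIN(reading) FROM sensors GROUP BY location HAVING MIN(reading) >= 48.3

Result:
location | MIN(reading)
---------+-------------
Lab-A    | 61.2        
Lab-B    | 60.7        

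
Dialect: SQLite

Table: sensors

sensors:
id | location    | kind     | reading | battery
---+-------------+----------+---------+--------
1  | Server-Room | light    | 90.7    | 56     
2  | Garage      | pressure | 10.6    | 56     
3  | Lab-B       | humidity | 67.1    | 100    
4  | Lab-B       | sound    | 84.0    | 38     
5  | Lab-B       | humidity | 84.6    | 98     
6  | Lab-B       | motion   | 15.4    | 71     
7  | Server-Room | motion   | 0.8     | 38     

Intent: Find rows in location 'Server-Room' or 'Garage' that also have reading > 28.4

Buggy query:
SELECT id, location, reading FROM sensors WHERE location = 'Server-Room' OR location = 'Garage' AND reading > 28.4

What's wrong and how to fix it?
Bug: AND binds tighter than OR, so this parses as location = 'Server-Room' OR (location = 'Garage' AND reading > 28.4)

Fix: Add parentheses around the OR so the AND applies to both alternatives

Corrected query:
SELECT id, location, reading FROM sensors WHERE (location = 'Server-Room' OR location = 'Garage') AND reading > 28.4

Result:
id | location    | reading
---+-------------+--------
1  | Server-Room | 90.7   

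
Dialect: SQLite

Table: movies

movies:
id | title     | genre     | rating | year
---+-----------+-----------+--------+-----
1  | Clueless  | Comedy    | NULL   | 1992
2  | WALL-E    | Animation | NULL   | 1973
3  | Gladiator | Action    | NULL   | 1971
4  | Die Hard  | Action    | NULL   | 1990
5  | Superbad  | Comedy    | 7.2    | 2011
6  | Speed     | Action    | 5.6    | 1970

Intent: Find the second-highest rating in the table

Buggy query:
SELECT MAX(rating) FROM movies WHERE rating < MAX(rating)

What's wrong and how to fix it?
Bug: MAX(rating) on the right of the comparison is an aggregate-in-WHERE error

Fix: Compute the overall MAX in a subquery, then take MAX of rows below it

Corrected query:
SELECT MAX(rating) FROM movies WHERE rating < (SELECT MAX(rating) FROM movies)

Result:
MAX(rating)
-----------
5.6        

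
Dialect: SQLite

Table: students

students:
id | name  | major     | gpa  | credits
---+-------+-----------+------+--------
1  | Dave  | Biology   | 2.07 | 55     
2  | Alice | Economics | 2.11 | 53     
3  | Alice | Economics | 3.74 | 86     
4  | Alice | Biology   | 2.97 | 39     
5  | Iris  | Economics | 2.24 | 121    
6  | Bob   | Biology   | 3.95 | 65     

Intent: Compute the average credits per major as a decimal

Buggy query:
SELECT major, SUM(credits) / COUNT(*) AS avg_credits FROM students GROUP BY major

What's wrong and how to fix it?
Bug: Both operands are integers, so '/' performs integer division and truncates

Fix: Cast one side to REAL so the division keeps the fractional part

Corrected query:
SELECT major, SUM(credits) * 1.0 / COUNT(*) AS avg_credits FROM students GROUP BY major

Result:
major     | avg_credits
----------+------------
Biology   | 53         
Economics | 86.666667  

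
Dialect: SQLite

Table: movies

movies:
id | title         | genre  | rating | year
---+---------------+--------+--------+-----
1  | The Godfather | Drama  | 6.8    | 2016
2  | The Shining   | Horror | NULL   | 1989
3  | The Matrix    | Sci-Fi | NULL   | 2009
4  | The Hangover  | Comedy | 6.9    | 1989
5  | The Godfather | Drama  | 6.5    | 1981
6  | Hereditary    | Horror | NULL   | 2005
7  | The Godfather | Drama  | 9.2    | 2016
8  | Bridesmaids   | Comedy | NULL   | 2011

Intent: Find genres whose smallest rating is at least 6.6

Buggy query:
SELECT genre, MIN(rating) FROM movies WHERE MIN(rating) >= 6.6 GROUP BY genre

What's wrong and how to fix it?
Bug: Aggregates like MIN are computed per group after WHERE runs

Fix: Use HAVING for the per-group MIN condition

Corrected query:
SELECT genre, MIN(rating) FROM movies GROUP BY genre HAVING MIN(rating) >= 6.6

Result:
genre  | MIN(rating)
-------+------------
Comedy | 6.9        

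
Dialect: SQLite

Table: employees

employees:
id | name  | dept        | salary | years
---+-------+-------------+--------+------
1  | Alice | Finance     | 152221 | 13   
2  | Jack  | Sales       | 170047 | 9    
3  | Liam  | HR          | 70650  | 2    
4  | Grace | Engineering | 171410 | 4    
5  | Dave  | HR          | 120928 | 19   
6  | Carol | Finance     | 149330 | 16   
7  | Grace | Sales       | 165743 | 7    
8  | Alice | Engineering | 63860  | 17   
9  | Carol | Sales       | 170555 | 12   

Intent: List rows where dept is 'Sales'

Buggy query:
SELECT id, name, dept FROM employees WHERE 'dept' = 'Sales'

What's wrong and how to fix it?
Bug: 'dept' in single quotes is a string literal, not the column; the comparison is literal-vs-literal and never true

Fix: Reference the column as dept without single quotes

Corrected query:
SELECT id, name, dept FROM employees WHERE dept = 'Sales'

Result:
id | name  | dept 
---+-------+------
2  | Jack  | Sales
7  | Grace | Sales
9  | Carol | Sales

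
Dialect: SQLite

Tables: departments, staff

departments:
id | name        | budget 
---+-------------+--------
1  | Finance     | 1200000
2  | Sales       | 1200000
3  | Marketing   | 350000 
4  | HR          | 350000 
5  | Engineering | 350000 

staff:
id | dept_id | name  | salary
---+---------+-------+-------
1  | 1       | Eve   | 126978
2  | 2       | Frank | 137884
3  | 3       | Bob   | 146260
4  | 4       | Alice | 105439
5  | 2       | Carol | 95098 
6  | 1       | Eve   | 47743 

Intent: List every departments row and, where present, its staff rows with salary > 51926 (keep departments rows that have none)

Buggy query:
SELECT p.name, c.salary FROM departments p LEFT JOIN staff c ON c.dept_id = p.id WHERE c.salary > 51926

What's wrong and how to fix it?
Bug: A WHERE condition on the right-hand table after LEFT JOIN drops unmatched parents

Fix: Move the right-table condition into the ON clause so unmatched parents are kept

Corrected query:
SELECT p.name, c.salary FROM departments p LEFT JOIN staff c ON c.dept_id = p.id AND c.salary > 51926

Result:
name        | salary
------------+-------
Finance     | 126978
Sales       | 95098 
Sales       | 137884
Marketing   | 146260
HR          | 105439
Engineering | NULL  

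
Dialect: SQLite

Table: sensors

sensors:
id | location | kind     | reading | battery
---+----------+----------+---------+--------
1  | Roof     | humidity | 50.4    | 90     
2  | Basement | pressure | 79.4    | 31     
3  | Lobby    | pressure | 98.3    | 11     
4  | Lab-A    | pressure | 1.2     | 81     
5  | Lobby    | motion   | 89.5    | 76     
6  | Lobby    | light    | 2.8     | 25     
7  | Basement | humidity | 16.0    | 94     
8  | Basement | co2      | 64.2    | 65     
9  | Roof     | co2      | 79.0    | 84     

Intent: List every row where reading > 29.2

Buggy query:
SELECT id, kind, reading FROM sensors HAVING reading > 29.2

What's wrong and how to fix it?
Bug: This is a non-aggregate query (no GROUP BY, no aggregates), so in SQLite the HAVING clause is invalid here; a row-level condition belongs in WHERE

Fix: Replace HAVING with WHERE since the condition applies to individual rows

Corrected query:
SELECT id, kind, reading FROM sensors WHERE reading > 29.2

Result:
id | kind     | reading
---+----------+--------
1  | humidity | 50.4   
2  | pressure | 79.4   
3  | pressure | 98.3   
5  | motion   | 89.5   
8  | co2      | 64.2   
9  | co2      | 79     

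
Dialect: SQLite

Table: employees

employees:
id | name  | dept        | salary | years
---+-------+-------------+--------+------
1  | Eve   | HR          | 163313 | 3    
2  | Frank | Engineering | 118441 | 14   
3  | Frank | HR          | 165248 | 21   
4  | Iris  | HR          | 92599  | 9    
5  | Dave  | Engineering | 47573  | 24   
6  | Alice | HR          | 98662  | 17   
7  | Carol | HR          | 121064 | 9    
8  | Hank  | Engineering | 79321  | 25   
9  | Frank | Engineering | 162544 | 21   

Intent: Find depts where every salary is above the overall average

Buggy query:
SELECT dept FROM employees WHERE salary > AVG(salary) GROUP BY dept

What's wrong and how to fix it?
Bug: WHERE evaluates per row before aggregation, so AVG() is unavailable

Fix: Compute the overall average in a scalar subquery and compare each group's MIN against it in HAVING

Corrected query:
SELECT dept FROM employees GROUP BY dept HAVING MIN(salary) > (SELECT AVG(salary) FROM employees)

Result:
(no rows)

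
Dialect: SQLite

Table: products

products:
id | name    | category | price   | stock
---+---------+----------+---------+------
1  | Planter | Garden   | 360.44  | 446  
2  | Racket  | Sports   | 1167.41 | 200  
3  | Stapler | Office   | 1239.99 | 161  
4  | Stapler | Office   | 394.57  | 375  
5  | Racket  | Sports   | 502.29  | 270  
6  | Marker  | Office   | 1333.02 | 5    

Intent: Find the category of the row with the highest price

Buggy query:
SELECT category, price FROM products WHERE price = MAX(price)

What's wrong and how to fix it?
Bug: WHERE is evaluated per row; an aggregate over the whole table isn't defined there

Fix: Use a subquery: WHERE price = (SELECT MAX(price) FROM products)

Corrected query:
SELECT category, price FROM products WHERE price = (SELECT MAX(price) FROM products)

Result:
category | price  
---------+--------
Office   | 1333.02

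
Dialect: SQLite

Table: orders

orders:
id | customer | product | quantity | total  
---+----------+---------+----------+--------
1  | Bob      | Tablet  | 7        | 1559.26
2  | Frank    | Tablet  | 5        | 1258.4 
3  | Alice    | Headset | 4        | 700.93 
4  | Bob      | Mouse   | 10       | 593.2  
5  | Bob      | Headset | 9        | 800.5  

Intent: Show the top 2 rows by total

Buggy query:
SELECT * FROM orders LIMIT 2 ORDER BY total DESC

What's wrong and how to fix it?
Bug: LIMIT must come after ORDER BY

Fix: Sort with ORDER BY, then apply LIMIT

Corrected query:
SELECT * FROM orders ORDER BY total DESC LIMIT 2

Result:
id | customer | product | quantity | total  
---+----------+---------+----------+--------
1  | Bob      | Tablet  | 7        | 1559.26
2  | Frank    | Tablet  | 5        | 1258.4 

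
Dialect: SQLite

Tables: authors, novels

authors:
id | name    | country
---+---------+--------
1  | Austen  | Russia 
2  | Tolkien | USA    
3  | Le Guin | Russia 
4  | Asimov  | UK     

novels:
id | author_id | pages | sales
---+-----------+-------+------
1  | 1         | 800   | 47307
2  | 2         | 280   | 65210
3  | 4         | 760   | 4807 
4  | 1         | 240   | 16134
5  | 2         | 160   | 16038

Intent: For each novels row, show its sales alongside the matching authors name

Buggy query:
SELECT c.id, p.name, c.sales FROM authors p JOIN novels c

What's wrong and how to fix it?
Bug: Missing join condition: each novels row is matched to all authors rows instead of just its own

Fix: Specify the join condition linking the foreign key to the parent id

Corrected query:
SELECT c.id, p.name, c.sales FROM authors p JOIN novels c ON c.author_id = p.id

Result:
id | name    | sales
---+---------+------
1  | Austen  | 47307
2  | Tolkien | 65210
3  | Asimov  | 4807 
4  | Austen  | 16134
5  | Tolkien | 16038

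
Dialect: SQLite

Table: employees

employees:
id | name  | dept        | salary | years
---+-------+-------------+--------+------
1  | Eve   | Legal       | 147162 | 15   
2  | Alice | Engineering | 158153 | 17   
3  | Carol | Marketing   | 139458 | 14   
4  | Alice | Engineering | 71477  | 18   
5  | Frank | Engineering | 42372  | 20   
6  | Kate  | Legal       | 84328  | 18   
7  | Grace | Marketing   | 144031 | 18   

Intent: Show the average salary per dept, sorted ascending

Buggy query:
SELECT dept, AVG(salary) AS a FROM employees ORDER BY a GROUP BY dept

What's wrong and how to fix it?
Bug: GROUP BY must precede ORDER BY

Fix: Move ORDER BY to the end, after GROUP BY

Corrected query:
SELECT dept, AVG(salary) AS a FROM employees GROUP BY dept ORDER BY a

Result:
dept        | a           
------------+-------------
Engineering | 90667.333333
Legal       | 115745      
Marketing   | 141744.5    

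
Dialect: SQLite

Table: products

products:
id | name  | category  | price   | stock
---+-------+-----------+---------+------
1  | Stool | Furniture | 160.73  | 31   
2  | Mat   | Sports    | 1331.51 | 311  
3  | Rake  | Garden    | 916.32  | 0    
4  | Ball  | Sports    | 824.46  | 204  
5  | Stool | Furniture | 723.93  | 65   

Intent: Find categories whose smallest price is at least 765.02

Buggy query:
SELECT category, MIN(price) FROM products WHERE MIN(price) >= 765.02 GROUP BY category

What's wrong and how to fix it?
Bug: Aggregates like MIN are computed per group after WHERE runs

Fix: Use HAVING for the per-group MIN condition

Corrected query:
SELECT category, MIN(price) FROM products GROUP BY category HAVING MIN(price) >= 765.02

Result:
category | MIN(price)
---------+-----------
Garden   | 916.32    
Sports   | 824.46    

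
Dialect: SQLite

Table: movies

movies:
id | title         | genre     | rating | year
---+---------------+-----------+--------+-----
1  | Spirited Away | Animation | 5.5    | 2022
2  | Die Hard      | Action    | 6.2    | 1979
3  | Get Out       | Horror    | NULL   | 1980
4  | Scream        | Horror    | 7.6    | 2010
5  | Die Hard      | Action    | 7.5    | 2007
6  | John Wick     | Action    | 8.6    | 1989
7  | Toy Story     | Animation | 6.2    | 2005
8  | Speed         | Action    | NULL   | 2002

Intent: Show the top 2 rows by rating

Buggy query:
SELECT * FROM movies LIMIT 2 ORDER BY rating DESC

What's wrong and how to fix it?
Bug: LIMIT must come after ORDER BY

Fix: Sort with ORDER BY, then apply LIMIT

Corrected query:
SELECT * FROM movies ORDER BY rating DESC LIMIT 2

Result:
id | title     | genre  | rating | year
---+-----------+--------+--------+-----
6  | John Wick | Action | 8.6    | 1989
4  | Scream    | Horror | 7.6    | 2010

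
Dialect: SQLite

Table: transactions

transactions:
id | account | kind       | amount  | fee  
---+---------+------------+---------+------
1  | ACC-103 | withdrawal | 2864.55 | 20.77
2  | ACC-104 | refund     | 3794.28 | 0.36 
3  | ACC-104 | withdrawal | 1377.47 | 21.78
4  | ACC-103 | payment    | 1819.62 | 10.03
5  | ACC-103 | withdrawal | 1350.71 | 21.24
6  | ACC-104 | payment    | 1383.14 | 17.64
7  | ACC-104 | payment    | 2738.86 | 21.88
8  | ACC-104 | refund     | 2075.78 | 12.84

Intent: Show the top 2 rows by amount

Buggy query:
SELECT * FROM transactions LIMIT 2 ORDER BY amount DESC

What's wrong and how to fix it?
Bug: ORDER BY cannot follow LIMIT; LIMIT is the final clause

Fix: Sort with ORDER BY, then apply LIMIT

Corrected query:
SELECT * FROM transactions ORDER BY amount DESC LIMIT 2

Result:
id | account | kind       | amount  | fee  
---+---------+------------+---------+------
2  | ACC-104 | refund     | 3794.28 | 0.36 
1  | ACC-103 | withdrawal | 2864.55 | 20.77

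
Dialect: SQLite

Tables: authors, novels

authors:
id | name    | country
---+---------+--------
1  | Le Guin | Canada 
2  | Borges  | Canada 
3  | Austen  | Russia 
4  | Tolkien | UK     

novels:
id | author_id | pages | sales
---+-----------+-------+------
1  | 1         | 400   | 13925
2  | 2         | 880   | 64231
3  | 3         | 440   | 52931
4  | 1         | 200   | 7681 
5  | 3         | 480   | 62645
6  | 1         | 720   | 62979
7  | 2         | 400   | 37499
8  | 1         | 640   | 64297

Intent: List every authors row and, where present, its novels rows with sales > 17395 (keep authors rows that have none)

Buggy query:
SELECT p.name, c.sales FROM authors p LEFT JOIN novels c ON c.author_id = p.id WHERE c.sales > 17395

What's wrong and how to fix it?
Bug: A WHERE condition on the right-hand table after LEFT JOIN drops unmatched parents

Fix: Move the right-table condition into the ON clause so unmatched parents are kept

Corrected query:
SELECT p.name, c.sales FROM authors p LEFT JOIN novels c ON c.author_id = p.id AND c.sales > 17395

Result:
name    | sales
--------+------
Le Guin | 62979
Le Guin | 64297
Borges  | 37499
Borges  | 64231
Austen  | 52931
Austen  | 62645
Tolkien | NULL 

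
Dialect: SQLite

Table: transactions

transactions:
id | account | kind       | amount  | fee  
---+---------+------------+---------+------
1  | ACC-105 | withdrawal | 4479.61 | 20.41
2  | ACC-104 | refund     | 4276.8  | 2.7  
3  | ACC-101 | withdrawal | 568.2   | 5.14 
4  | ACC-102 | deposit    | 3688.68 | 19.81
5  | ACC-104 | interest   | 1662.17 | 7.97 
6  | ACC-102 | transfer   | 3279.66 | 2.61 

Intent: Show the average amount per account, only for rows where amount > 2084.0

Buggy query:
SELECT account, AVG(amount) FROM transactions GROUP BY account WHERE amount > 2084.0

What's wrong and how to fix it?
Bug: Row-level WHERE must come before GROUP BY in the clause order

Fix: Place WHERE between FROM and GROUP BY

Corrected query:
SELECT account, AVG(amount) FROM transactions WHERE amount > 2084.0 GROUP BY account

Result:
account | AVG(amount)
--------+------------
ACC-102 | 3484.17    
ACC-104 | 4276.8     
ACC-105 | 4479.61    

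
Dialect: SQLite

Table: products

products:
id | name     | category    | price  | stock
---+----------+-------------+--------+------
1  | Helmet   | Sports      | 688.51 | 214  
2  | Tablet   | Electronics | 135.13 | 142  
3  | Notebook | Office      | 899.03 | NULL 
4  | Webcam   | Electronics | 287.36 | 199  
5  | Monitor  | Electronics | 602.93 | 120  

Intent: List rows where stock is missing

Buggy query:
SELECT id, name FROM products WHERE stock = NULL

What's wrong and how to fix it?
Bug: '= NULL' is always unknown in SQL three-valued logic, so no rows match

Fix: Replace '= NULL' with 'IS NULL'

Corrected query:
SELECT id, name FROM products WHERE stock IS NULL

Result:
id | name    
---+---------
3  | Notebook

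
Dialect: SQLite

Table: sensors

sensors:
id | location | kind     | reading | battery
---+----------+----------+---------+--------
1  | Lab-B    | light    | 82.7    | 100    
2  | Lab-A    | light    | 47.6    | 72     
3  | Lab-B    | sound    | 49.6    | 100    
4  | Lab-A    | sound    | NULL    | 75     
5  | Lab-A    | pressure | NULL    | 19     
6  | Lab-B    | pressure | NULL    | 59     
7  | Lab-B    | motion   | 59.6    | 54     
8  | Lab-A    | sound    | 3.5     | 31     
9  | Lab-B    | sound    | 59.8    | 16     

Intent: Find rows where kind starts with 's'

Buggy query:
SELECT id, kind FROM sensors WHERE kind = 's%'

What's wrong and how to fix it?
Bug: '=' compares the literal string including the % character; pattern matching needs LIKE

Fix: Replace '=' with LIKE so 's%' is treated as a pattern

Corrected query:
SELECT id, kind FROM sensors WHERE kind LIKE 's%'

Result:
id | kind 
---+------
3  | sound
4  | sound
8  | sound
9  | sound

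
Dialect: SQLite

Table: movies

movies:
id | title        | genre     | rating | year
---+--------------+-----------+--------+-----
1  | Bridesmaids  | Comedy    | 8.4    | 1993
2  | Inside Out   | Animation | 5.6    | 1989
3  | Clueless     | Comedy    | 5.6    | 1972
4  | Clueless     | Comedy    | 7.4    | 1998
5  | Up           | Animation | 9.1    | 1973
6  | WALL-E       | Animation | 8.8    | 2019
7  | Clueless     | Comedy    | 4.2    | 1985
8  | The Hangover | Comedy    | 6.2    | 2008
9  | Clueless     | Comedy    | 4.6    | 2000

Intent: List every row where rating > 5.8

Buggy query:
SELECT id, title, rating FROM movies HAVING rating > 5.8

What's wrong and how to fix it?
Bug: This is a non-aggregate query (no GROUP BY, no aggregates), so in SQLite the HAVING clause is invalid here; a row-level condition belongs in WHERE

Fix: Use WHERE for row-level filtering

Corrected query:
SELECT id, title, rating FROM movies WHERE rating > 5.8

Result:
id | title        | rating
---+--------------+-------
1  | Bridesmaids  | 8.4   
4  | Clueless     | 7.4   
5  | Up           | 9.1   
6  | WALL-E       | 8.8   
8  | The Hangover | 6.2   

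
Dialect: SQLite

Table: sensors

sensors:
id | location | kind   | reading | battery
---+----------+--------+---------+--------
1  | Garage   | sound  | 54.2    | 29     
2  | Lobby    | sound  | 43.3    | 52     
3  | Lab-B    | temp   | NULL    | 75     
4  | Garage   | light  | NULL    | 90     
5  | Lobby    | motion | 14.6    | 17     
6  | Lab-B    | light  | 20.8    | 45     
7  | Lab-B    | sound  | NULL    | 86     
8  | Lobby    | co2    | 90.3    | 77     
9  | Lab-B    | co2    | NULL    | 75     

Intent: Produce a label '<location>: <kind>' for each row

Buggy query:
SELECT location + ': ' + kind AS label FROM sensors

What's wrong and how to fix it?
Bug: SQLite uses || for string concatenation; + coerces text to numbers (yielding 0)

Fix: Replace + with || to concatenate text

Corrected query:
SELECT location || ': ' || kind AS label FROM sensors

Result:
label        
-------------
Garage: sound
Lobby: sound 
Lab-B: temp  
Garage: light
Lobby: motion
Lab-B: light 
Lab-B: sound 
Lobby: co2   
Lab-B: co2   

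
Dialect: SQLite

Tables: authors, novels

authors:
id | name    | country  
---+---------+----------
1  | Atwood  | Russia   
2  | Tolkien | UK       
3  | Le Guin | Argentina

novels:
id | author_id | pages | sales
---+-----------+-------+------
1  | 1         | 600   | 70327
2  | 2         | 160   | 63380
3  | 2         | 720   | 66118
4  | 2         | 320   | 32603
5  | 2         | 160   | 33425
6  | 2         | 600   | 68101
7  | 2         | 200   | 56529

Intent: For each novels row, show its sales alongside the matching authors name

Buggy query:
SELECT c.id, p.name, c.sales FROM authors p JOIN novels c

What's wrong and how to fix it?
Bug: JOIN with no ON clause produces a cartesian product; every novels row pairs with every authors row

Fix: Add ON c.author_id = p.id to the JOIN

Corrected query:
SELECT c.id, p.name, c.sales FROM authors p JOIN novels c ON c.author_id = p.id

Result:
id | name    | sales
---+---------+------
1  | Atwood  | 70327
2  | Tolkien | 63380
3  | Tolkien | 66118
4  | Tolkien | 32603
5  | Tolkien | 33425
6  | Tolkien | 68101
7  | Tolkien | 56529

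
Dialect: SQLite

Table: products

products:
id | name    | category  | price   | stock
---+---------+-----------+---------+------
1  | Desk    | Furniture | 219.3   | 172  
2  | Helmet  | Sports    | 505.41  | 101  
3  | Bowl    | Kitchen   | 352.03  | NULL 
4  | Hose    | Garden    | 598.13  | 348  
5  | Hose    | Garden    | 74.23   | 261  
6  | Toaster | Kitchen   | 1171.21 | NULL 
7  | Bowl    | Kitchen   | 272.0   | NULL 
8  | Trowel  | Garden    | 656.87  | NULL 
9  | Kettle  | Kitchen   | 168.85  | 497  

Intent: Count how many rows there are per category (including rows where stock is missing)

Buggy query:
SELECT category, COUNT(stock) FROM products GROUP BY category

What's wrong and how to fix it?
Bug: COUNT(stock) skips NULLs, so groups with missing stock are undercounted

Fix: Replace COUNT(stock) with COUNT(*)

Corrected query:
SELECT category, COUNT(*) FROM products GROUP BY category

Result:
category  | COUNT(*)
----------+---------
Furniture | 1       
Garden    | 3       
Kitchen   | 4       
Sports    | 1       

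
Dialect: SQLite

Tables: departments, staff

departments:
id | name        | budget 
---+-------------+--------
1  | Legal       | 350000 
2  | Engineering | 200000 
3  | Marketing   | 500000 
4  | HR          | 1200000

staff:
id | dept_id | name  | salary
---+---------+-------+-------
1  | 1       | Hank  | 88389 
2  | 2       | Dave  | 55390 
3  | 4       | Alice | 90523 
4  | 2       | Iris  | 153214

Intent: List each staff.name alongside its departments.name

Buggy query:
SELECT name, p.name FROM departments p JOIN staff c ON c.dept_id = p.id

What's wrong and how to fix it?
Bug: 'name' exists in both joined tables, so the database can't tell which one is meant

Fix: Prefix ambiguous columns with the table alias

Corrected query:
SELECT c.name, p.name FROM departments p JOIN staff c ON c.dept_id = p.id

Result:
name  | name       
------+------------
Hank  | Legal      
Dave  | Engineering
Alice | HR         
Iris  | Engineering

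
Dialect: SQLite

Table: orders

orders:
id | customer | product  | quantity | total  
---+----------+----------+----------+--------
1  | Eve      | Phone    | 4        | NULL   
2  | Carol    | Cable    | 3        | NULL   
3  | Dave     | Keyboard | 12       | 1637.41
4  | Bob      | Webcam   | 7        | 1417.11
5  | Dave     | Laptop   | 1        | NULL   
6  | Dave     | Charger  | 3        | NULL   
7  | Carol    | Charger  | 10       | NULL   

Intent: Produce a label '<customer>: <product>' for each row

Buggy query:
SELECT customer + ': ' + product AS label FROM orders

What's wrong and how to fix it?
Bug: SQLite uses || for string concatenation; + coerces text to numbers (yielding 0)

Fix: Use the || operator for string concatenation

Corrected query:
SELECT customer || ': ' || product AS label FROM orders

Result:
label         
--------------
Eve: Phone    
Carol: Cable  
Dave: Keyboard
Bob: Webcam   
Dave: Laptop  
Dave: Charger 
Carol: Charger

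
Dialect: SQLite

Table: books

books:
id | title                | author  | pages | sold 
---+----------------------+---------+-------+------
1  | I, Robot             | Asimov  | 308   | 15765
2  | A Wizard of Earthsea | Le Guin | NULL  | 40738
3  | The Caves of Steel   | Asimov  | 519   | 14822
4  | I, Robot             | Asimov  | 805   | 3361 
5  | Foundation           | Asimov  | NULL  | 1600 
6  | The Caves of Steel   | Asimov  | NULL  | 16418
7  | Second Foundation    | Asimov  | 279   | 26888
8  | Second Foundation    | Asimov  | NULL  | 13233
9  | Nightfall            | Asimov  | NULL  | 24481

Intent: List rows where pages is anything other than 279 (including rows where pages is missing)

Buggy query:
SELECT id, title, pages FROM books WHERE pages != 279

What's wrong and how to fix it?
Bug: 'pages != 279' is unknown when pages is NULL, so NULL rows are silently excluded

Fix: Add an explicit OR pages IS NULL to include the missing-value rows

Corrected query:
SELECT id, title, pages FROM books WHERE pages != 279 OR pages IS NULL

Result:
id | title                | pages
---+----------------------+------
1  | I, Robot             | 308  
2  | A Wizard of Earthsea | NULL 
3  | The Caves of Steel   | 519  
4  | I, Robot             | 805  
5  | Foundation           | NULL 
6  | The Caves of Steel   | NULL 
8  | Second Foundation    | NULL 
9  | Nightfall            | NULL 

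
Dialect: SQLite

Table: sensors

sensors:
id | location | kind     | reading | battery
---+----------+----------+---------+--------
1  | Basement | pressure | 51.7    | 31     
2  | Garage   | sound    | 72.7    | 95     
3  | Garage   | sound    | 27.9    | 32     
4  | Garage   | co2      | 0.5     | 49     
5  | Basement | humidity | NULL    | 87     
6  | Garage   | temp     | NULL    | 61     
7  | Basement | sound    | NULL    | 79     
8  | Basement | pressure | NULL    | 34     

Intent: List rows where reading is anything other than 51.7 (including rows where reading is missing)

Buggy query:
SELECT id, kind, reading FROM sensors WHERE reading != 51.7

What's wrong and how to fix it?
Bug: 'reading != 51.7' is unknown when reading is NULL, so NULL rows are silently excluded

Fix: Add an explicit OR reading IS NULL to include the missing-value rows

Corrected query:
SELECT id, kind, reading FROM sensors WHERE reading != 51.7 OR reading IS NULL

Result:
id | kind     | reading
---+----------+--------
2  | sound    | 72.7   
3  | sound    | 27.9   
4  | co2      | 0.5    
5  | humidity | NULL   
6  | temp     | NULL   
7  | sound    | NULL   
8  | pressure | NULL   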